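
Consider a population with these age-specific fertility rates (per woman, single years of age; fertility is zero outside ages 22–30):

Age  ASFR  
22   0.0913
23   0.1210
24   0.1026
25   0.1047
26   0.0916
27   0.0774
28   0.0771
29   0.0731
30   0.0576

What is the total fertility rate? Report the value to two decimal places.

0.80

Sum of ASFRs = 0.0913 + 0.1210 + 0.1026 + 0.1047 + 0.0916 + 0.0774 + 0.0771 + 0.0731 + 0.0576 = 0.7964
TFR = 0.7964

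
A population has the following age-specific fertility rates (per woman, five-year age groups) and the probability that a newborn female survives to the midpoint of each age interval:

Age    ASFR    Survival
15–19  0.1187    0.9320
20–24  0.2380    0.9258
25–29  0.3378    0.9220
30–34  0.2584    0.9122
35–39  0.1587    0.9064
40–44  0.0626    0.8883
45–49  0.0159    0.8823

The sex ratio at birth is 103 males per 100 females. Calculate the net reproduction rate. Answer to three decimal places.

2.689

Proportion female at birth = 100 / (100 + 103) = 0.49261.
Weighting each age-specific rate by interval width and survival:
  15–19: 5 × 0.1187 × 0.9320 = 0.55314
  20–24: 5 × 0.2380 × 0.9258 = 1.10170
  25–29: 5 × 0.3378 × 0.9220 = 1.55726
  30–34: 5 × 0.2584 × 0.9122 = 1.17856
  35–39: 5 × 0.1587 × 0.9064 = 0.71923
  40–44: 5 × 0.0626 × 0.8883 = 0.27804
  45–49: 5 × 0.0159 × 0.8823 = 0.07014
Sum = 5.45807
NRR = 0.49261 × 5.45807 = 2.68870
With NRR above 1 the population is above replacement fertility.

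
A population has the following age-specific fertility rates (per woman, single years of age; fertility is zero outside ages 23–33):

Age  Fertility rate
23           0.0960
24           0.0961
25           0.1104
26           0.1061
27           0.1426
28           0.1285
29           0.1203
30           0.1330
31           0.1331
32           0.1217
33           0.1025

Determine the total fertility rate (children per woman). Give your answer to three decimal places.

1.290

Sum of ASFRs = 0.0960 + 0.0961 + 0.1104 + 0.1061 + 0.1426 + 0.1285 + 0.1203 + 0.1330 + 0.1331 + 0.1217 + 0.1025 = 1.2903
TFR = 1.2903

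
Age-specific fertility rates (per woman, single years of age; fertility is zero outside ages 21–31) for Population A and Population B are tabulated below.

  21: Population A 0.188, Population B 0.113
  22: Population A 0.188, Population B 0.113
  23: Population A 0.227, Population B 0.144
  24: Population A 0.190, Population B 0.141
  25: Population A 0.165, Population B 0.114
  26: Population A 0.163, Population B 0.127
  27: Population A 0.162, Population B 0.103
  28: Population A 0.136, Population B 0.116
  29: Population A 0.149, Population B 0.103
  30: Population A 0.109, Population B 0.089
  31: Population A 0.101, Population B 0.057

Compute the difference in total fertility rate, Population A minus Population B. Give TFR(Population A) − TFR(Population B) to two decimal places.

0.56

Population A:
  Sum of ASFRs = 0.188 + 0.188 + 0.227 + 0.190 + 0.165 + 0.163 + 0.162 + 0.136 + 0.149 + 0.109 + 0.101 = 1.778
  TFR = 1.778
Population B:
  Sum of ASFRs = 0.113 + 0.113 + 0.144 + 0.141 + 0.114 + 0.127 + 0.103 + 0.116 + 0.103 + 0.089 + 0.057 = 1.220
  TFR = 1.22
Difference = 1.778 − 1.22 = 0.558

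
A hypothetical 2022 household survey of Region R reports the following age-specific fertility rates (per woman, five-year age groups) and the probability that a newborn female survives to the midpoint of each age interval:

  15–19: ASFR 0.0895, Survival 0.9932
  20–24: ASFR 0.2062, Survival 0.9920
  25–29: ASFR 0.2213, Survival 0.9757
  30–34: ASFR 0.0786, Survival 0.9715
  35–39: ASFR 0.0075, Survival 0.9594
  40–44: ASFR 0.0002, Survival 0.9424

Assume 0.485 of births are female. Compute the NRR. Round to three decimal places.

Proportion female at birth = 0.485.
Weighting each age-specific rate by interval width and survival:
  15–19: 5 × 0.0895 × 0.9932 = 0.44446
  20–24: 5 × 0.2062 × 0.9920 = 1.02275
  25–29: 5 × 0.2213 × 0.9757 = 1.07961
  30–34: 5 × 0.0786 × 0.9715 = 0.38180
  35–39: 5 × 0.0075 × 0.9594 = 0.03598
  40–44: 5 × 0.0002 × 0.9424 = 0.00094
Sum = 2.96554
NRR = 0.485 × 2.96554 = 1.43829

1.438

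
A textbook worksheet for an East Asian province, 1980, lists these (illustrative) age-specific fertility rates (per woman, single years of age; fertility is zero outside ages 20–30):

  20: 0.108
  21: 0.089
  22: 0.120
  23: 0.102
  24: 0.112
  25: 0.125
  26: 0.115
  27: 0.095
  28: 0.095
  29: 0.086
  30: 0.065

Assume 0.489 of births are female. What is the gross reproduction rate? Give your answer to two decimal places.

0.54

Proportion female at birth = 0.489.
Sum of ASFRs = 0.108 + 0.089 + 0.120 + 0.102 + 0.112 + 0.125 + 0.115 + 0.095 + 0.095 + 0.086 + 0.065 = 1.112
TFR = 1.112
GRR = 0.489 × 1.112 = 0.54377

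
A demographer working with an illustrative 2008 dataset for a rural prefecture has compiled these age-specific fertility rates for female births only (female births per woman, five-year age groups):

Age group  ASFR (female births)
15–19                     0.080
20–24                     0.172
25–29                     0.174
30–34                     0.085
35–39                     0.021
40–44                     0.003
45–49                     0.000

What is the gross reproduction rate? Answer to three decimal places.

Sum of female ASFRs = 0.080 + 0.172 + 0.174 + 0.085 + 0.021 + 0.003 + 0.000 = 0.535
GRR = 5 × 0.535 = 2.675

2.675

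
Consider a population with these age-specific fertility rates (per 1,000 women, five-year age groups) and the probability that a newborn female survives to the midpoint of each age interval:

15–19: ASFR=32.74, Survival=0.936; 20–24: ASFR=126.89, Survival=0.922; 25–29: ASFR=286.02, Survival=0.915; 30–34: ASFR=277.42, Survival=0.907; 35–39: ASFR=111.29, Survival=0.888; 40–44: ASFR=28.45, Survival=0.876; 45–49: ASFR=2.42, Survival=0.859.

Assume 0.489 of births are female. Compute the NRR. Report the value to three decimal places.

Proportion female at birth = 0.489.
Per-age-group product (5 × ASFR × survival probability):
  15–19: 5 × 32.74/1000 × 0.936 = 0.15322
  20–24: 5 × 126.89/1000 × 0.922 = 0.58496
  25–29: 5 × 286.02/1000 × 0.915 = 1.30854
  30–34: 5 × 277.42/1000 × 0.907 = 1.25810
  35–39: 5 × 111.29/1000 × 0.888 = 0.49413
  40–44: 5 × 28.45/1000 × 0.876 = 0.12461
  45–49: 5 × 2.42/1000 × 0.859 = 0.01039
Sum = 3.93395
NRR = 0.489 × 3.93395 = 1.92370
With NRR above 1 the population is above replacement fertility.

1.924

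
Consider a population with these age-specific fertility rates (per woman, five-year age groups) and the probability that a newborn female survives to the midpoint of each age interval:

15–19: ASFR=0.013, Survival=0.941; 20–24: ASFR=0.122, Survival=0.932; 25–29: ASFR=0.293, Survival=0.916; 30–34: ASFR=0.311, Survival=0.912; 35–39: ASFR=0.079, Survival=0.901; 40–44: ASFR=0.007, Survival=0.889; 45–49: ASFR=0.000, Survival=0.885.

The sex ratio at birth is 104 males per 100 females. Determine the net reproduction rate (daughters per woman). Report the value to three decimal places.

1.851

Proportion female at birth = 100 / (100 + 104) = 0.49020.
Survival-weighted fertility by age (5·fₓ·Sₓ):
  15–19: 5 × 0.013 × 0.941 = 0.06117
  20–24: 5 × 0.122 × 0.932 = 0.56852
  25–29: 5 × 0.293 × 0.916 = 1.34194
  30–34: 5 × 0.311 × 0.912 = 1.41816
  35–39: 5 × 0.079 × 0.901 = 0.35590
  40–44: 5 × 0.007 × 0.889 = 0.03112
  45–49: 5 × 0.000 × 0.885 = 0.00000
Sum = 3.77681
NRR = 0.49020 × 3.77681 = 1.85139
With NRR above 1 the population is above replacement fertility.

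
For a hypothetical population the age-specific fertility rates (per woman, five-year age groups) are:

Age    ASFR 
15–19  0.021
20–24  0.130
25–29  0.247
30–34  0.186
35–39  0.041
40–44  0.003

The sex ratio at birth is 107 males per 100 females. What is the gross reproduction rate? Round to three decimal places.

1.517

Proportion female at birth = 100 / (100 + 107) = 0.48309.
Sum of ASFRs = 0.021 + 0.130 + 0.247 + 0.186 + 0.041 + 0.003 = 0.628
TFR = 5 × 0.628 = 3.14
GRR = 0.48309 × 3.14 = 1.51690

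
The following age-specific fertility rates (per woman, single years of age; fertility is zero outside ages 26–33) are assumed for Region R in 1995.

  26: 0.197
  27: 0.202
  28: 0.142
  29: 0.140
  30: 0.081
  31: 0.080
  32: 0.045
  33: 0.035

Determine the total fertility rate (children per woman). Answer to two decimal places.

0.92

Sum of ASFRs = 0.197 + 0.202 + 0.142 + 0.140 + 0.081 + 0.080 + 0.045 + 0.035 = 0.922
TFR = 0.922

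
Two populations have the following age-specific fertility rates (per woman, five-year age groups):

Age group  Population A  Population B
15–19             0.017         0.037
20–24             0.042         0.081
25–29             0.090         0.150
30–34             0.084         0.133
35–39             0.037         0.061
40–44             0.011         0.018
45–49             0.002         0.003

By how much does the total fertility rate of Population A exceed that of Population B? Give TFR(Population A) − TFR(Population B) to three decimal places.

Population A:
  Sum of ASFRs = 0.017 + 0.042 + 0.090 + 0.084 + 0.037 + 0.011 + 0.002 = 0.283
  TFR = 5 × 0.283 = 1.415
Population B:
  Sum of ASFRs = 0.037 + 0.081 + 0.150 + 0.133 + 0.061 + 0.018 + 0.003 = 0.483
  TFR = 5 × 0.483 = 2.415
Difference = 1.415 − 2.415 = -1

-1.000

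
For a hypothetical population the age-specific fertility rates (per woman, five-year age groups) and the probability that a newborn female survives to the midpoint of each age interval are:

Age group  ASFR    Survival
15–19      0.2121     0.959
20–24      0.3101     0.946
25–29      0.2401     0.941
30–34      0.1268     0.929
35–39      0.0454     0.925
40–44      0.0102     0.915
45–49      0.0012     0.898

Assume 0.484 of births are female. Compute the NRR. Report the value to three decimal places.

2.161

Proportion female at birth = 0.484.
Weighting each age-specific rate by interval width and survival:
  15–19: 5 × 0.2121 × 0.959 = 1.01702
  20–24: 5 × 0.3101 × 0.946 = 1.46677
  25–29: 5 × 0.2401 × 0.941 = 1.12967
  30–34: 5 × 0.1268 × 0.929 = 0.58899
  35–39: 5 × 0.0454 × 0.925 = 0.20998
  40–44: 5 × 0.0102 × 0.915 = 0.04667
  45–49: 5 × 0.0012 × 0.898 = 0.00539
Sum = 4.46449
NRR = 0.484 × 4.46449 = 2.16081
With NRR above 1 the population is above replacement fertility.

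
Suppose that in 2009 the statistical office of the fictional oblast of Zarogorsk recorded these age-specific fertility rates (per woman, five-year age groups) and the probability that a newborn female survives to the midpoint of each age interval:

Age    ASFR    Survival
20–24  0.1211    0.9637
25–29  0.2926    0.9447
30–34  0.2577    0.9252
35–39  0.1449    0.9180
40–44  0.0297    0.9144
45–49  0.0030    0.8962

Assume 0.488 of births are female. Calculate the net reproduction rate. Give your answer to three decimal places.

Proportion female at birth = 0.488.
Weighting each age-specific rate by interval width and survival:
  20–24: 5 × 0.1211 × 0.9637 = 0.58352
  25–29: 5 × 0.2926 × 0.9447 = 1.38210
  30–34: 5 × 0.2577 × 0.9252 = 1.19212
  35–39: 5 × 0.1449 × 0.9180 = 0.66509
  40–44: 5 × 0.0297 × 0.9144 = 0.13579
  45–49: 5 × 0.0030 × 0.8962 = 0.01344
Sum = 3.97206
NRR = 0.488 × 3.97206 = 1.93837
NRR > 1, so each generation more than replaces itself.

1.938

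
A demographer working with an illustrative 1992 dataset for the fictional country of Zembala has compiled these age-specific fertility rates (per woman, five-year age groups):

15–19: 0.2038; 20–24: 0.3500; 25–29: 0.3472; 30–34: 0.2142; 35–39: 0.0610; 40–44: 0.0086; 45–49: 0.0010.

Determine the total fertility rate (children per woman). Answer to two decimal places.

5.93

Sum of ASFRs = 0.2038 + 0.3500 + 0.3472 + 0.2142 + 0.0610 + 0.0086 + 0.0010 = 1.1858
TFR = 5 × 1.1858 = 5.929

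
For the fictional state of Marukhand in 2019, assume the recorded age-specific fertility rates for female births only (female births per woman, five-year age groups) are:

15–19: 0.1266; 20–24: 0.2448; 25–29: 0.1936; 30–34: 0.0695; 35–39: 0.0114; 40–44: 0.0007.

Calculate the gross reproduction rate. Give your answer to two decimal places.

Sum of female ASFRs = 0.1266 + 0.2448 + 0.1936 + 0.0695 + 0.0114 + 0.0007 = 0.6466
GRR = 5 × 0.6466 = 3.233

3.23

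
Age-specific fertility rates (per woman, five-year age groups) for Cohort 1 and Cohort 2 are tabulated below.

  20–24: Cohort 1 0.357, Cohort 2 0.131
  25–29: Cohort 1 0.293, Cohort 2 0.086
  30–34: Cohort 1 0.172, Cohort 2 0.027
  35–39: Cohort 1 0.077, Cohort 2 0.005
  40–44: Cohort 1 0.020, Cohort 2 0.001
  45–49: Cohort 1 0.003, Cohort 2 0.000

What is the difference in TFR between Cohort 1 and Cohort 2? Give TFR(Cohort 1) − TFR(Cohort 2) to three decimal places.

3.360

Cohort 1:
  Sum of ASFRs = 0.357 + 0.293 + 0.172 + 0.077 + 0.020 + 0.003 = 0.922
  TFR = 5 × 0.922 = 4.61
Cohort 2:
  Sum of ASFRs = 0.131 + 0.086 + 0.027 + 0.005 + 0.001 + 0.000 = 0.250
  TFR = 5 × 0.250 = 1.25
Difference = 4.61 − 1.25 = 3.36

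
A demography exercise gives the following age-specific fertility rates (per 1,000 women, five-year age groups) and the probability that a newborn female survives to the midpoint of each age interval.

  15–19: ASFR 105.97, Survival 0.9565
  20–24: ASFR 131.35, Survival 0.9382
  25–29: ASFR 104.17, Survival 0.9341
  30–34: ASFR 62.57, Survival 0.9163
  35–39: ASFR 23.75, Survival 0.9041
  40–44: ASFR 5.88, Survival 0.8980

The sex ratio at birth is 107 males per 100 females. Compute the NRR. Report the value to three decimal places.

0.981

Proportion female at birth = 100 / (100 + 107) = 0.48309.
Survival-weighted fertility by age (5·fₓ·Sₓ):
  15–19: 5 × 105.97/1000 × 0.9565 = 0.50680
  20–24: 5 × 131.35/1000 × 0.9382 = 0.61616
  25–29: 5 × 104.17/1000 × 0.9341 = 0.48653
  30–34: 5 × 62.57/1000 × 0.9163 = 0.28666
  35–39: 5 × 23.75/1000 × 0.9041 = 0.10736
  40–44: 5 × 5.88/1000 × 0.8980 = 0.02640
Sum = 2.02991
NRR = 0.48309 × 2.02991 = 0.98063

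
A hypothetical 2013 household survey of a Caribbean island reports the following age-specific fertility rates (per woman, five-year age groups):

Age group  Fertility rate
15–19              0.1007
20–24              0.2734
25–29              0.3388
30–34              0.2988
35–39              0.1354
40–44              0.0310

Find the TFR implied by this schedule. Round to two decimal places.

Sum of ASFRs = 0.1007 + 0.2734 + 0.3388 + 0.2988 + 0.1354 + 0.0310 = 1.1781
TFR = 5 × 1.1781 = 5.8905

5.89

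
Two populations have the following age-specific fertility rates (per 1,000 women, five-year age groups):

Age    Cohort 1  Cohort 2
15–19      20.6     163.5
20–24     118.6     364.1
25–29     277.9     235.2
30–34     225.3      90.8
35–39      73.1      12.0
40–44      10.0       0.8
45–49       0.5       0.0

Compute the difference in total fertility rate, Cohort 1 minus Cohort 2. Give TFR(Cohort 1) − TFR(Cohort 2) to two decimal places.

Cohort 1:
  Sum of ASFRs = 20.6 + 118.6 + 277.9 + 225.3 + 73.1 + 10.0 + 0.5 = 726.0
  TFR = 5 × 726.0 / 1000 = 3.63
Cohort 2:
  Sum of ASFRs = 163.5 + 364.1 + 235.2 + 90.8 + 12.0 + 0.8 + 0.0 = 866.4
  TFR = 5 × 866.4 / 1000 = 4.332
Difference = 3.63 − 4.332 = -0.702

-0.70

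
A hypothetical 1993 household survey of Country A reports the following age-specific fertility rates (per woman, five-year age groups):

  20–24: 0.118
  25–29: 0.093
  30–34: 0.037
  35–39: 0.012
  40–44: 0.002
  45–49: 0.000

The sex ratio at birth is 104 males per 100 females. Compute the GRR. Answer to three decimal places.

0.642

Proportion female at birth = 100 / (100 + 104) = 0.49020.
Sum of ASFRs = 0.118 + 0.093 + 0.037 + 0.012 + 0.002 + 0.000 = 0.262
TFR = 5 × 0.262 = 1.31
GRR = 0.49020 × 1.31 = 0.64216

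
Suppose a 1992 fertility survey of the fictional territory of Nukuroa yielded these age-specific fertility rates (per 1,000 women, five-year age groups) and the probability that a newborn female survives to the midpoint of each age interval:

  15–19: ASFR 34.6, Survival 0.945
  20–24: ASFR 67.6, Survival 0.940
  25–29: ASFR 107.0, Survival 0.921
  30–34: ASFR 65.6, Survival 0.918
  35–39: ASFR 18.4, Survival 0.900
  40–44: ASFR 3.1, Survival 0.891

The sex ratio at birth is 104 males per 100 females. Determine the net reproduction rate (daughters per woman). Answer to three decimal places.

0.672

Proportion female at birth = 100 / (100 + 104) = 0.49020.
Each age group contributes 5 × ASFR × survival:
  15–19: 5 × 34.6/1000 × 0.945 = 0.16349
  20–24: 5 × 67.6/1000 × 0.940 = 0.31772
  25–29: 5 × 107.0/1000 × 0.921 = 0.49274
  30–34: 5 × 65.6/1000 × 0.918 = 0.30110
  35–39: 5 × 18.4/1000 × 0.900 = 0.08280
  40–44: 5 × 3.1/1000 × 0.891 = 0.01381
Sum = 1.37166
NRR = 0.49020 × 1.37166 = 0.67239
An NRR under 1 implies long-run decline under these rates.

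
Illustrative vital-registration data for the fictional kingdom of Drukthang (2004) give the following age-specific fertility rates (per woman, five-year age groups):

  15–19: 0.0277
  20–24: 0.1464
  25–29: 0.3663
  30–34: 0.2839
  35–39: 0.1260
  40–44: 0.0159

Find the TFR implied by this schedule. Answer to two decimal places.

Sum of ASFRs = 0.0277 + 0.1464 + 0.3663 + 0.2839 + 0.1260 + 0.0159 = 0.9662
TFR = 5 × 0.9662 = 4.831

4.83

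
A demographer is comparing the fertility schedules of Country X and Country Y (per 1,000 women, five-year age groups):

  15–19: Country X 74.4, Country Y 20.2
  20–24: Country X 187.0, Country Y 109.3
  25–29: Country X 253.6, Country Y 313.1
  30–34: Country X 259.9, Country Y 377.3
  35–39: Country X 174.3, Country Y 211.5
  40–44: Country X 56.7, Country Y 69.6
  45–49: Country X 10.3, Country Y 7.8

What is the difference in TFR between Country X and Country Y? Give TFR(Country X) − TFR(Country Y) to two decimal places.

-0.46

Country X:
  Sum of ASFRs = 74.4 + 187.0 + 253.6 + 259.9 + 174.3 + 56.7 + 10.3 = 1016.2
  TFR = 5 × 1016.2 / 1000 = 5.081
Country Y:
  Sum of ASFRs = 20.2 + 109.3 + 313.1 + 377.3 + 211.5 + 69.6 + 7.8 = 1108.8
  TFR = 5 × 1108.8 / 1000 = 5.544
Difference = 5.081 − 5.544 = -0.463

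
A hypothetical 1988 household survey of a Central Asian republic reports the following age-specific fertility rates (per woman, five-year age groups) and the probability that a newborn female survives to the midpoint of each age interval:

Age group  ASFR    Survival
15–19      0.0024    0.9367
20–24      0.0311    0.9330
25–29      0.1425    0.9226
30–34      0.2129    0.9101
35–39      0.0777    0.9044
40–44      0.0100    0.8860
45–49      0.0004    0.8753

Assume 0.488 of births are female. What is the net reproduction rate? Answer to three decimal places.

Proportion female at birth = 0.488.
Weighting each age-specific rate by interval width and survival:
  15–19: 5 × 0.0024 × 0.9367 = 0.01124
  20–24: 5 × 0.0311 × 0.9330 = 0.14508
  25–29: 5 × 0.1425 × 0.9226 = 0.65735
  30–34: 5 × 0.2129 × 0.9101 = 0.96880
  35–39: 5 × 0.0777 × 0.9044 = 0.35136
  40–44: 5 × 0.0100 × 0.8860 = 0.04430
  45–49: 5 × 0.0004 × 0.8753 = 0.00175
Sum = 2.17988
NRR = 0.488 × 2.17988 = 1.06378

1.064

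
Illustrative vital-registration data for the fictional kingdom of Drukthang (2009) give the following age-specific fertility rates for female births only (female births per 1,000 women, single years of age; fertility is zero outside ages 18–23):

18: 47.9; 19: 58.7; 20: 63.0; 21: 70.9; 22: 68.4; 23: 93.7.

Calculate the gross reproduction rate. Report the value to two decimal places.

0.40

Sum of female ASFRs = 47.9 + 58.7 + 63.0 + 70.9 + 68.4 + 93.7 = 402.6
GRR = 402.6 / 1000 = 0.4026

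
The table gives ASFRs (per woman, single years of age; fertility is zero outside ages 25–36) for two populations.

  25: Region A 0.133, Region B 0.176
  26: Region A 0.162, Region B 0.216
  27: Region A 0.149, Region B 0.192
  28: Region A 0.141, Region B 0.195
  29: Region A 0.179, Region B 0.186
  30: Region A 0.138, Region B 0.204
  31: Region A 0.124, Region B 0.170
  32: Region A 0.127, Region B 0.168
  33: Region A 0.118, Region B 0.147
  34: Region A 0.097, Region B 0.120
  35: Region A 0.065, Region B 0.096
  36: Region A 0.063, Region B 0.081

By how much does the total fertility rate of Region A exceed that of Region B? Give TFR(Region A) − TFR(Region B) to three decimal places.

-0.455

Region A:
  Sum of ASFRs = 0.133 + 0.162 + 0.149 + 0.141 + 0.179 + 0.138 + 0.124 + 0.127 + 0.118 + 0.097 + 0.065 + 0.063 = 1.496
  TFR = 1.496
Region B:
  Sum of ASFRs = 0.176 + 0.216 + 0.192 + 0.195 + 0.186 + 0.204 + 0.170 + 0.168 + 0.147 + 0.120 + 0.096 + 0.081 = 1.951
  TFR = 1.951
Difference = 1.496 − 1.951 = -0.455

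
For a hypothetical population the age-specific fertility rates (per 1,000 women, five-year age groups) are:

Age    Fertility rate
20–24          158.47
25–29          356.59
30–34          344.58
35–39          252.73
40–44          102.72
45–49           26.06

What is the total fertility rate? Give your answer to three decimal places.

Sum of ASFRs = 158.47 + 356.59 + 344.58 + 252.73 + 102.72 + 26.06 = 1241.15
TFR = 5 × 1241.15 / 1000 = 6.20575

6.206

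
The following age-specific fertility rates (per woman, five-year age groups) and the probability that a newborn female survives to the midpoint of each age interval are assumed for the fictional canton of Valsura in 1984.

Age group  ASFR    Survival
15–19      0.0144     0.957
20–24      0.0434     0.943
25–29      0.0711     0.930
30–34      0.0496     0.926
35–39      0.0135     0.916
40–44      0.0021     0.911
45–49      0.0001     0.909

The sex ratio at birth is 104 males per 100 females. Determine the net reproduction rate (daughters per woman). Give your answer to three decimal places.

Proportion female at birth = 100 / (100 + 104) = 0.49020.
Survival-weighted fertility by age (5·fₓ·Sₓ):
  15–19: 5 × 0.0144 × 0.957 = 0.06890
  20–24: 5 × 0.0434 × 0.943 = 0.20463
  25–29: 5 × 0.0711 × 0.930 = 0.33062
  30–34: 5 × 0.0496 × 0.926 = 0.22965
  35–39: 5 × 0.0135 × 0.916 = 0.06183
  40–44: 5 × 0.0021 × 0.911 = 0.00957
  45–49: 5 × 0.0001 × 0.909 = 0.00045
Sum = 0.90565
NRR = 0.49020 × 0.90565 = 0.44395
An NRR under 1 implies long-run decline under these rates.

0.444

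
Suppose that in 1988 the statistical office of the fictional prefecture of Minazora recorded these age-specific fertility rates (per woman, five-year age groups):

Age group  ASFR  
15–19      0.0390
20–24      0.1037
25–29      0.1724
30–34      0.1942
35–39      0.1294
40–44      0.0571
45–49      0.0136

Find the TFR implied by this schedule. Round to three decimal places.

3.547

Sum of ASFRs = 0.0390 + 0.1037 + 0.1724 + 0.1942 + 0.1294 + 0.0571 + 0.0136 = 0.7094
TFR = 5 × 0.7094 = 3.547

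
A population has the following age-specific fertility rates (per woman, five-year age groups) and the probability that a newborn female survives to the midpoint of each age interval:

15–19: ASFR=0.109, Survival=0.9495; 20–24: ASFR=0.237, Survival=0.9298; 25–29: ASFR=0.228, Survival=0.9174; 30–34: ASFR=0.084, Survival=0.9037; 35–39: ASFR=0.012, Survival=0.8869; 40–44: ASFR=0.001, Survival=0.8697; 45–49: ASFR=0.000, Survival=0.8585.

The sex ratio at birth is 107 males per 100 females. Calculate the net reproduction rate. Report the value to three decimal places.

1.499

Proportion female at birth = 100 / (100 + 107) = 0.48309.
Survival-weighted fertility by age (5·fₓ·Sₓ):
  15–19: 5 × 0.109 × 0.9495 = 0.51748
  20–24: 5 × 0.237 × 0.9298 = 1.10181
  25–29: 5 × 0.228 × 0.9174 = 1.04584
  30–34: 5 × 0.084 × 0.9037 = 0.37955
  35–39: 5 × 0.012 × 0.8869 = 0.05321
  40–44: 5 × 0.001 × 0.8697 = 0.00435
  45–49: 5 × 0.000 × 0.8585 = 0.00000
Sum = 3.10224
NRR = 0.48309 × 3.10224 = 1.49866
With NRR above 1 the population is above replacement fertility.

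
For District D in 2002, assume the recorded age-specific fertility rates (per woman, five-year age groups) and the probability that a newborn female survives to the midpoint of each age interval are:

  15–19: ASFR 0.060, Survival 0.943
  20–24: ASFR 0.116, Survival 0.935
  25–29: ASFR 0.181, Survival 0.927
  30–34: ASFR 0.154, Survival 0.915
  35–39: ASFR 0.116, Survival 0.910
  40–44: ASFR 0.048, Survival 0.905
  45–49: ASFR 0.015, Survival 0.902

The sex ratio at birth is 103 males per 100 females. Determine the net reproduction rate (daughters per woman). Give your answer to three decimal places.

1.567

Proportion female at birth = 100 / (100 + 103) = 0.49261.
Weighting each age-specific rate by interval width and survival:
  15–19: 5 × 0.060 × 0.943 = 0.28290
  20–24: 5 × 0.116 × 0.935 = 0.54230
  25–29: 5 × 0.181 × 0.927 = 0.83894
  30–34: 5 × 0.154 × 0.915 = 0.70455
  35–39: 5 × 0.116 × 0.910 = 0.52780
  40–44: 5 × 0.048 × 0.905 = 0.21720
  45–49: 5 × 0.015 × 0.902 = 0.06765
Sum = 3.18134
NRR = 0.49261 × 3.18134 = 1.56716
NRR > 1, so each generation more than replaces itself.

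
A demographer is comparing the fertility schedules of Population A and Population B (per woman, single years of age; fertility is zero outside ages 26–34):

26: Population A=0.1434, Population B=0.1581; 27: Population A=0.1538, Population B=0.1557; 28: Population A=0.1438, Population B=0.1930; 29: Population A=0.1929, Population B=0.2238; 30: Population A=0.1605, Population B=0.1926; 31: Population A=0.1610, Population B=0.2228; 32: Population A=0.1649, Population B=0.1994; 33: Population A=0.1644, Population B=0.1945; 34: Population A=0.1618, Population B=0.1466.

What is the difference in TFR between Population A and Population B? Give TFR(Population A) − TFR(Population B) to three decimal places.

-0.240

Population A:
  Sum of ASFRs = 0.1434 + 0.1538 + 0.1438 + 0.1929 + 0.1605 + 0.1610 + 0.1649 + 0.1644 + 0.1618 = 1.4465
  TFR = 1.4465
Population B:
  Sum of ASFRs = 0.1581 + 0.1557 + 0.1930 + 0.2238 + 0.1926 + 0.2228 + 0.1994 + 0.1945 + 0.1466 = 1.6865
  TFR = 1.6865
Difference = 1.4465 − 1.6865 = -0.24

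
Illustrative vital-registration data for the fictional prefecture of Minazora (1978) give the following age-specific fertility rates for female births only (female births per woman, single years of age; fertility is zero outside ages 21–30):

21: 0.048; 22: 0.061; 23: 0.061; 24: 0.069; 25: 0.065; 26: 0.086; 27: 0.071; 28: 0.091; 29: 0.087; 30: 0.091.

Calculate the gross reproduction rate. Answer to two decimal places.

0.73

Sum of female ASFRs = 0.048 + 0.061 + 0.061 + 0.069 + 0.065 + 0.086 + 0.071 + 0.091 + 0.087 + 0.091 = 0.730
GRR = 0.73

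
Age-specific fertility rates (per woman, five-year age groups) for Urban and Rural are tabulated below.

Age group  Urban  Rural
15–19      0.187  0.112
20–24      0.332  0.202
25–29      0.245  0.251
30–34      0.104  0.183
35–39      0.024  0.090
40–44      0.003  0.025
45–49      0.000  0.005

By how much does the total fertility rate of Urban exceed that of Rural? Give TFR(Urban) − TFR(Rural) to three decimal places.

0.135

Urban:
  Sum of ASFRs = 0.187 + 0.332 + 0.245 + 0.104 + 0.024 + 0.003 + 0.000 = 0.895
  TFR = 5 × 0.895 = 4.475
Rural:
  Sum of ASFRs = 0.112 + 0.202 + 0.251 + 0.183 + 0.090 + 0.025 + 0.005 = 0.868
  TFR = 5 × 0.868 = 4.34
Difference = 4.475 − 4.34 = 0.135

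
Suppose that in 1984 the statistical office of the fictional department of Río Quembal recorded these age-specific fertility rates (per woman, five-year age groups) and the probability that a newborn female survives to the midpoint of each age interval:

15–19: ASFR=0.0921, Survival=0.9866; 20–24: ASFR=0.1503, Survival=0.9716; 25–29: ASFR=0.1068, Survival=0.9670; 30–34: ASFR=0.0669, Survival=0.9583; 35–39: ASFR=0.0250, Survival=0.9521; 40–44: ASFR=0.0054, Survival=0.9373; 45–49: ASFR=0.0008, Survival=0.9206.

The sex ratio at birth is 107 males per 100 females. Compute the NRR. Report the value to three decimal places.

1.048

Proportion female at birth = 100 / (100 + 107) = 0.48309.
Each age group contributes 5 × ASFR × survival:
  15–19: 5 × 0.0921 × 0.9866 = 0.45433
  20–24: 5 × 0.1503 × 0.9716 = 0.73016
  25–29: 5 × 0.1068 × 0.9670 = 0.51638
  30–34: 5 × 0.0669 × 0.9583 = 0.32055
  35–39: 5 × 0.0250 × 0.9521 = 0.11901
  40–44: 5 × 0.0054 × 0.9373 = 0.02531
  45–49: 5 × 0.0008 × 0.9206 = 0.00368
Sum = 2.16942
NRR = 0.48309 × 2.16942 = 1.04803
NRR > 1, so each generation more than replaces itself.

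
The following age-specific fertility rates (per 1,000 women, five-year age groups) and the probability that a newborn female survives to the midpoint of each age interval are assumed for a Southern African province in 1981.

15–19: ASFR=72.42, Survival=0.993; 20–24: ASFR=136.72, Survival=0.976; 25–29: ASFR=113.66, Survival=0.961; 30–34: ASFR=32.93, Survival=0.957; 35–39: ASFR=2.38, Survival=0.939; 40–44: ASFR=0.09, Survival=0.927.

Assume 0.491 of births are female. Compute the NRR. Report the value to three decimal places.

Proportion female at birth = 0.491.
Weighting each age-specific rate by interval width and survival:
  15–19: 5 × 72.42/1000 × 0.993 = 0.35957
  20–24: 5 × 136.72/1000 × 0.976 = 0.66719
  25–29: 5 × 113.66/1000 × 0.961 = 0.54614
  30–34: 5 × 32.93/1000 × 0.957 = 0.15757
  35–39: 5 × 2.38/1000 × 0.939 = 0.01117
  40–44: 5 × 0.09/1000 × 0.927 = 0.00042
Sum = 1.74206
NRR = 0.491 × 1.74206 = 0.85535
With NRR below 1 the population is below replacement fertility.

0.855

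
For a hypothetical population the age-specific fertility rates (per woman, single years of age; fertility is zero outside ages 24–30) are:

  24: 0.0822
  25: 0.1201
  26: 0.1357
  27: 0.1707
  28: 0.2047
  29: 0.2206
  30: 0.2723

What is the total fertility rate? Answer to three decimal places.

Sum of ASFRs = 0.0822 + 0.1201 + 0.1357 + 0.1707 + 0.2047 + 0.2206 + 0.2723 = 1.2063
TFR = 1.2063

1.206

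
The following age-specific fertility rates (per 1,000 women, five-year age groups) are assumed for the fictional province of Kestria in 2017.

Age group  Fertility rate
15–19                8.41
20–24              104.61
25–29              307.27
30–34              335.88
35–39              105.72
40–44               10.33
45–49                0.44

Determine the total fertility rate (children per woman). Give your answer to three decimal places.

Sum of ASFRs = 8.41 + 104.61 + 307.27 + 335.88 + 105.72 + 10.33 + 0.44 = 872.66
TFR = 5 × 872.66 / 1000 = 4.3633

4.363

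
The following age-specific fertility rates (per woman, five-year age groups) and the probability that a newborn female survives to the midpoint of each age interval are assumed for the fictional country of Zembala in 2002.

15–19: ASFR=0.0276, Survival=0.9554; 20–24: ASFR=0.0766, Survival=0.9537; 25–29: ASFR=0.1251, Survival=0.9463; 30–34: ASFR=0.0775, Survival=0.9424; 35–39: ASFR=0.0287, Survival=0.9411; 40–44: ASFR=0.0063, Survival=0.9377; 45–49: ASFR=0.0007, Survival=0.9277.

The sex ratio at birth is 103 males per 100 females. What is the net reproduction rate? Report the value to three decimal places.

Proportion female at birth = 100 / (100 + 103) = 0.49261.
Weighting each age-specific rate by interval width and survival:
  15–19: 5 × 0.0276 × 0.9554 = 0.13185
  20–24: 5 × 0.0766 × 0.9537 = 0.36527
  25–29: 5 × 0.1251 × 0.9463 = 0.59191
  30–34: 5 × 0.0775 × 0.9424 = 0.36518
  35–39: 5 × 0.0287 × 0.9411 = 0.13505
  40–44: 5 × 0.0063 × 0.9377 = 0.02954
  45–49: 5 × 0.0007 × 0.9277 = 0.00325
Sum = 1.62205
NRR = 0.49261 × 1.62205 = 0.79904
NRR < 1, so the cohort does not fully replace itself.

0.799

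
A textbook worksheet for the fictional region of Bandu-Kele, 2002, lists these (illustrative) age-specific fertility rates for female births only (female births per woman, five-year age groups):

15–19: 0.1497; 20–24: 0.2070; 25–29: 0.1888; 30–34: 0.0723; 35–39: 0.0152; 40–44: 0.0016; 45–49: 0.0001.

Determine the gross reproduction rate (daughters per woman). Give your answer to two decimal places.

Sum of female ASFRs = 0.1497 + 0.2070 + 0.1888 + 0.0723 + 0.0152 + 0.0016 + 0.0001 = 0.6347
GRR = 5 × 0.6347 = 3.1735

3.17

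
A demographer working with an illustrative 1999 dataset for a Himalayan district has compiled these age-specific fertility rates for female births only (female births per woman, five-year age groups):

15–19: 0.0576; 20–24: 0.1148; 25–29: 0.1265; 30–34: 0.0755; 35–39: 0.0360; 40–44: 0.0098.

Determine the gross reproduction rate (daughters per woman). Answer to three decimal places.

Sum of female ASFRs = 0.0576 + 0.1148 + 0.1265 + 0.0755 + 0.0360 + 0.0098 = 0.4202
GRR = 5 × 0.4202 = 2.101

2.101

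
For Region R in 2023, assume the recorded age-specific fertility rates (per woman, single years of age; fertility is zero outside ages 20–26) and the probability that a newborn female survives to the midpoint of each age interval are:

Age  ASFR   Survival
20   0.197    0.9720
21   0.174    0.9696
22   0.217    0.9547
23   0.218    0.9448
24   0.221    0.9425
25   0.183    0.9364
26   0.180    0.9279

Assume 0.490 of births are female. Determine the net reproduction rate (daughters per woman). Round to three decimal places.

0.647

Proportion female at birth = 0.490.
Each age group contributes 1 × ASFR × survival:
  20: 1 × 0.197 × 0.9720 = 0.19148
  21: 1 × 0.174 × 0.9696 = 0.16871
  22: 1 × 0.217 × 0.9547 = 0.20717
  23: 1 × 0.218 × 0.9448 = 0.20597
  24: 1 × 0.221 × 0.9425 = 0.20829
  25: 1 × 0.183 × 0.9364 = 0.17136
  26: 1 × 0.180 × 0.9279 = 0.16702
Sum = 1.32000
NRR = 0.490 × 1.32000 = 0.64680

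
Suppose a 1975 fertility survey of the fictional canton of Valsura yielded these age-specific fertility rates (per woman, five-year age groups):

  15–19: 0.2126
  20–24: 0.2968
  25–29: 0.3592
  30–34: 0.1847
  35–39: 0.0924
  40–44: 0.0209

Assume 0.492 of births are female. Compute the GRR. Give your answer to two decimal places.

2.87

Proportion female at birth = 0.492.
Sum of ASFRs = 0.2126 + 0.2968 + 0.3592 + 0.1847 + 0.0924 + 0.0209 = 1.1666
TFR = 5 × 1.1666 = 5.833
GRR = 0.492 × 5.833 = 2.86984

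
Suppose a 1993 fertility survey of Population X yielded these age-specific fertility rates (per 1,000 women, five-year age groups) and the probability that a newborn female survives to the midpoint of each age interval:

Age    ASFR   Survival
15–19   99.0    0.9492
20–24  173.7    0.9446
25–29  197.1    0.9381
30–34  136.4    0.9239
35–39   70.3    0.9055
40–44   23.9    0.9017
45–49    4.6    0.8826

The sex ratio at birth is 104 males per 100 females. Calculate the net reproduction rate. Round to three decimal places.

Proportion female at birth = 100 / (100 + 104) = 0.49020.
Weighting each age-specific rate by interval width and survival:
  15–19: 5 × 99.0/1000 × 0.9492 = 0.46985
  20–24: 5 × 173.7/1000 × 0.9446 = 0.82039
  25–29: 5 × 197.1/1000 × 0.9381 = 0.92450
  30–34: 5 × 136.4/1000 × 0.9239 = 0.63010
  35–39: 5 × 70.3/1000 × 0.9055 = 0.31828
  40–44: 5 × 23.9/1000 × 0.9017 = 0.10775
  45–49: 5 × 4.6/1000 × 0.8826 = 0.02030
Sum = 3.29117
NRR = 0.49020 × 3.29117 = 1.61333
An NRR exceeding 1 indicates intrinsic growth under these rates.

1.613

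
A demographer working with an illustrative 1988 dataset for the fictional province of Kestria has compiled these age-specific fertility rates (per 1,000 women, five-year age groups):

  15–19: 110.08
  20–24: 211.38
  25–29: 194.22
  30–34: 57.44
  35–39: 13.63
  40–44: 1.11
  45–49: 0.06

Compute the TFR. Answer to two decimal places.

2.94

Sum of ASFRs = 110.08 + 211.38 + 194.22 + 57.44 + 13.63 + 1.11 + 0.06 = 587.92
TFR = 5 × 587.92 / 1000 = 2.9396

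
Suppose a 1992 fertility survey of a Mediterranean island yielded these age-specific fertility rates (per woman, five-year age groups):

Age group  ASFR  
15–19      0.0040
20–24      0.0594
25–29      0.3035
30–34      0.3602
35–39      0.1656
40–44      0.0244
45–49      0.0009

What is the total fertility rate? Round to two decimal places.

Sum of ASFRs = 0.0040 + 0.0594 + 0.3035 + 0.3602 + 0.1656 + 0.0244 + 0.0009 = 0.9180
TFR = 5 × 0.9180 = 4.59

4.59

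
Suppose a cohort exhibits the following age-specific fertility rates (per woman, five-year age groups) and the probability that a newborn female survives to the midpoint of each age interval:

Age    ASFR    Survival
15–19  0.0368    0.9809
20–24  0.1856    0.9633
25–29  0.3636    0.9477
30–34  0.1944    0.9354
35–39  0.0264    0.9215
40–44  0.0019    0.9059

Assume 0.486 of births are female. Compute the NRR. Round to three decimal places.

1.865

Proportion female at birth = 0.486.
Per-age-group product (5 × ASFR × survival probability):
  15–19: 5 × 0.0368 × 0.9809 = 0.18049
  20–24: 5 × 0.1856 × 0.9633 = 0.89394
  25–29: 5 × 0.3636 × 0.9477 = 1.72292
  30–34: 5 × 0.1944 × 0.9354 = 0.90921
  35–39: 5 × 0.0264 × 0.9215 = 0.12164
  40–44: 5 × 0.0019 × 0.9059 = 0.00861
Sum = 3.83681
NRR = 0.486 × 3.83681 = 1.86469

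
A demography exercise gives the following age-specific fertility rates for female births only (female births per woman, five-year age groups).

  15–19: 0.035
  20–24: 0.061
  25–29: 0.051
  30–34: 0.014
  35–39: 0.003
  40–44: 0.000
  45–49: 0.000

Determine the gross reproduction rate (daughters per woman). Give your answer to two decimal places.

Sum of female ASFRs = 0.035 + 0.061 + 0.051 + 0.014 + 0.003 + 0.000 + 0.000 = 0.164
GRR = 5 × 0.164 = 0.82

0.82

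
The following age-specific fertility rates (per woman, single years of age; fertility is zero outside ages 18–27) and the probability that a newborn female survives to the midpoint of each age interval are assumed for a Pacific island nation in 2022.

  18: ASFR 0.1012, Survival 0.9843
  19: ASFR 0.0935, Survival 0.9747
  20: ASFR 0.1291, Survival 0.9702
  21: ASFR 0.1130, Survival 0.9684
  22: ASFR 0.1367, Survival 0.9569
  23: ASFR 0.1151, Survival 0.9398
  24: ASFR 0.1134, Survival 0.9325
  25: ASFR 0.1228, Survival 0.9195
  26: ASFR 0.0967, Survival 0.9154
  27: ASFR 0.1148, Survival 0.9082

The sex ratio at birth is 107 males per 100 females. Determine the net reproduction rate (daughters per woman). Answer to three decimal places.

0.520

Proportion female at birth = 100 / (100 + 107) = 0.48309.
Each age group contributes 1 × ASFR × survival:
  18: 1 × 0.1012 × 0.9843 = 0.09961
  19: 1 × 0.0935 × 0.9747 = 0.09113
  20: 1 × 0.1291 × 0.9702 = 0.12525
  21: 1 × 0.1130 × 0.9684 = 0.10943
  22: 1 × 0.1367 × 0.9569 = 0.13081
  23: 1 × 0.1151 × 0.9398 = 0.10817
  24: 1 × 0.1134 × 0.9325 = 0.10575
  25: 1 × 0.1228 × 0.9195 = 0.11291
  26: 1 × 0.0967 × 0.9154 = 0.08852
  27: 1 × 0.1148 × 0.9082 = 0.10426
Sum = 1.07584
NRR = 0.48309 × 1.07584 = 0.51973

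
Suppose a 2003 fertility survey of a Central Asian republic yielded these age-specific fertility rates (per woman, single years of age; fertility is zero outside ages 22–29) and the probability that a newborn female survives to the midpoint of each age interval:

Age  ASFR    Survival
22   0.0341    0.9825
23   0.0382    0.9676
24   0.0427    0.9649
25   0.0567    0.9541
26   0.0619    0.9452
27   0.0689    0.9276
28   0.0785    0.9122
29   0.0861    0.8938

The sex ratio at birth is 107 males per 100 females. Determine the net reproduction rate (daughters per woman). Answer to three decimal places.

0.211

Proportion female at birth = 100 / (100 + 107) = 0.48309.
Per-age-group product (1 × ASFR × survival probability):
  22: 1 × 0.0341 × 0.9825 = 0.03350
  23: 1 × 0.0382 × 0.9676 = 0.03696
  24: 1 × 0.0427 × 0.9649 = 0.04120
  25: 1 × 0.0567 × 0.9541 = 0.05410
  26: 1 × 0.0619 × 0.9452 = 0.05851
  27: 1 × 0.0689 × 0.9276 = 0.06391
  28: 1 × 0.0785 × 0.9122 = 0.07161
  29: 1 × 0.0861 × 0.8938 = 0.07696
Sum = 0.43675
NRR = 0.48309 × 0.43675 = 0.21099
NRR < 1, so the cohort does not fully replace itself.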